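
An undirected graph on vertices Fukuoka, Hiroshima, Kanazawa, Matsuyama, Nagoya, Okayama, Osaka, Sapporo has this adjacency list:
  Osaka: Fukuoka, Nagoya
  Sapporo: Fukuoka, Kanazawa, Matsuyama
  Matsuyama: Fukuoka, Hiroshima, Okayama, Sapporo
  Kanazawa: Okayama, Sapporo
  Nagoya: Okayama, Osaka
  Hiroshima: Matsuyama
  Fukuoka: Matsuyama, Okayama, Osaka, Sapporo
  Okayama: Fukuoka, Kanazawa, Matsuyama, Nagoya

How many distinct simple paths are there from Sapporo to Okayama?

Sapporo–Fukuoka–Matsuyama–Okayama
Sapporo–Fukuoka–Okayama
Sapporo–Fukuoka–Osaka–Nagoya–Okayama
Sapporo–Kanazawa–Okayama
Sapporo–Matsuyama–Fukuoka–Okayama
Sapporo–Matsuyama–Fukuoka–Osaka–Nagoya–Okayama
Sapporo–Matsuyama–Okayama

7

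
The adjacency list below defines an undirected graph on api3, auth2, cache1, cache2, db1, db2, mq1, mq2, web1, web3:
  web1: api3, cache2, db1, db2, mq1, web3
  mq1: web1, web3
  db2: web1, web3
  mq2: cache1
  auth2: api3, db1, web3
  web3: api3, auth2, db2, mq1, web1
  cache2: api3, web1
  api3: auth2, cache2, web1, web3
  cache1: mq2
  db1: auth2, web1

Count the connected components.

2

From api3: component {api3, auth2, cache2, db1, db2, mq1, web1, web3}.
From cache1: component {cache1, mq2}.
That's 2 components.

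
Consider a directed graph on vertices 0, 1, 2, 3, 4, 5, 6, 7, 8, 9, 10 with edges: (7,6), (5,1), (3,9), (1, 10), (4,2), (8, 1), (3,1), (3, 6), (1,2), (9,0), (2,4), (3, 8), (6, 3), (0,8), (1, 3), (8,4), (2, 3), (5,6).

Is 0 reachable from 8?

Explore from 8.
Distance 1: reach 1, 4.
Distance 2: reach 2, 3, 10.
Distance 3: reach 6, 9.
Distance 4: reach 0.
Found 0.

Yes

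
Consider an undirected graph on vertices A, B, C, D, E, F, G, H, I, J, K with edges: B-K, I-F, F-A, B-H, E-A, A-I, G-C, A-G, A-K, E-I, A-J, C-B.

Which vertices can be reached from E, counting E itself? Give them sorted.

A, B, C, E, F, G, H, I, J, K

Start at E.
Its neighbours: A, I.
Then their neighbours: F, G, J, K.
Then next layer: B, C.
Then next layer: H.
Nothing further is reachable.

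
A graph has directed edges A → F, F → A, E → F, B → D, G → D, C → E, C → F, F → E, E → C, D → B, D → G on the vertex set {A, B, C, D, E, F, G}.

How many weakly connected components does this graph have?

From A: component {A, C, E, F}.
From B: component {B, D, G}.
That's 2 components.

2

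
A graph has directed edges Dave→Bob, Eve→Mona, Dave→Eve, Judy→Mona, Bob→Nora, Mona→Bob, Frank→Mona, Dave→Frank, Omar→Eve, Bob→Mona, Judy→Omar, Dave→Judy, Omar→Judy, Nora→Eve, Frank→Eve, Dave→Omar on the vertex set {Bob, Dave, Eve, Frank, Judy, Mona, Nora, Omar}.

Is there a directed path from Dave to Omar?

Yes

Explore from Dave.
Distance 1: reach Bob, Eve, Frank, Judy, Omar.
Found Omar.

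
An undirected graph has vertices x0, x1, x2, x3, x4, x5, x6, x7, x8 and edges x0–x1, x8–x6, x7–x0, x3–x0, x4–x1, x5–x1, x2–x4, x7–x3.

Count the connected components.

2

From x0: component {x0, x1, x2, x3, x4, x5, x7}.
From x6: component {x6, x8}.
That's 2 components.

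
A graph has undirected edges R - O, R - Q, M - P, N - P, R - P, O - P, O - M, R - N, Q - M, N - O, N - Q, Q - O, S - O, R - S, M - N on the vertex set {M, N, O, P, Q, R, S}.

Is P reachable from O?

Yes

Explore from O.
Distance 1: reach M, N, P, Q, R, S.
Found P.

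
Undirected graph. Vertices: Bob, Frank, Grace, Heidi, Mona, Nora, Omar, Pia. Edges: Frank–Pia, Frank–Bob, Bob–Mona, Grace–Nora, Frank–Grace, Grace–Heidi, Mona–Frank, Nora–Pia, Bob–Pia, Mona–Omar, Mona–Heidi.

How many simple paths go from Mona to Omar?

1

Mona–Omar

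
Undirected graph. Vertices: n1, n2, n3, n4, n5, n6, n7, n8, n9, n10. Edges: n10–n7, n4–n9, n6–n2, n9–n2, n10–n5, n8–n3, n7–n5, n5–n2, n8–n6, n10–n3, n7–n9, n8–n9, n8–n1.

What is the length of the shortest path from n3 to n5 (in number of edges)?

2

Distance 0: n3.
Distance 1: n8, n10.
Distance 2: n1, n5, n6, n7, n9 — contains n5.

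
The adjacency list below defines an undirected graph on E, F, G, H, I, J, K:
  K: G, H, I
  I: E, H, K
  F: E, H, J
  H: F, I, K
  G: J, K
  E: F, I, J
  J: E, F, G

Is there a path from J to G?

Yes

Explore from J.
Distance 1: reach E, F, G.
Found G.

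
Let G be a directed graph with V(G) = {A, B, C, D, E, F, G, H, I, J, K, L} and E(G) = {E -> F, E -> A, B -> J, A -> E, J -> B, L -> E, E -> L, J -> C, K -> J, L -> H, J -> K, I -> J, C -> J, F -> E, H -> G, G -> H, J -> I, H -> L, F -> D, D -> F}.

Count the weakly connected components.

From A: component {A, D, E, F, G, H, L}.
From B: component {B, C, I, J, K}.
That's 2 components.

2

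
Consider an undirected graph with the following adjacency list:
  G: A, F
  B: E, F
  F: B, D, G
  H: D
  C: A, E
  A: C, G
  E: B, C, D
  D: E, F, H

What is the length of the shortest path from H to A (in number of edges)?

4

Distance 0: H.
Distance 1: D.
Distance 2: E, F.
Distance 3: B, C, G.
Distance 4: A — contains A.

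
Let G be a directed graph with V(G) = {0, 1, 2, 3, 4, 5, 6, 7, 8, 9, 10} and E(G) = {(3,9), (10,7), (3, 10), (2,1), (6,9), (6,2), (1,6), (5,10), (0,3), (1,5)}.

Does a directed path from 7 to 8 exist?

No

7 has no outgoing edges, so nothing is reachable from it.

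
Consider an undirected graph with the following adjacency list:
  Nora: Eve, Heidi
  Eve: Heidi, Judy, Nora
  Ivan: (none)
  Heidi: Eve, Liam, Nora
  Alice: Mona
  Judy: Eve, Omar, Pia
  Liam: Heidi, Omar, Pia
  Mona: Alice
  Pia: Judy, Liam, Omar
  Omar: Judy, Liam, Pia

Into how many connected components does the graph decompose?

3

From Alice: component {Alice, Mona}.
From Eve: component {Eve, Heidi, Judy, Liam, Nora, Omar, Pia}.
From Ivan: component {Ivan}.
That's 3 components.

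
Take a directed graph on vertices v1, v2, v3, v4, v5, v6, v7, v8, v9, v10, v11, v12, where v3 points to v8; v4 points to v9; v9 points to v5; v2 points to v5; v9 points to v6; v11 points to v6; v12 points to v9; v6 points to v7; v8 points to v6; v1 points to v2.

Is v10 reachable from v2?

No

Explore from v2.
Distance 1: reach v5.
The search from v2 is exhausted; no directed path reaches v10.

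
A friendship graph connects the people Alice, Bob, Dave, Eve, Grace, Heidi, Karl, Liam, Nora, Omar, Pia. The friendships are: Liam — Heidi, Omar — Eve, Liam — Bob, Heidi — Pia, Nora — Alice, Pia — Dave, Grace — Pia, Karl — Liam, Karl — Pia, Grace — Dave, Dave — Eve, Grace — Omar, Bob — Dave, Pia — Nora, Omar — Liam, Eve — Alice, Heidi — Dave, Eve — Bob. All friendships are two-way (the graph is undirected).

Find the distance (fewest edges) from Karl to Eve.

3

Distance 0: Karl.
Distance 1: Liam, Pia.
Distance 2: Bob, Dave, Grace, Heidi, Nora, Omar.
Distance 3: Alice, Eve — contains Eve.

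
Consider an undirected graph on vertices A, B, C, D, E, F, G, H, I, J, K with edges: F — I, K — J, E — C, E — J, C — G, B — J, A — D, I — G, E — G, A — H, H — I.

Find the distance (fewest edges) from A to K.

6

Distance 0: A.
Distance 1: D, H.
Distance 2: I.
Distance 3: F, G.
Distance 4: C, E.
Distance 5: J.
Distance 6: B, K — contains K.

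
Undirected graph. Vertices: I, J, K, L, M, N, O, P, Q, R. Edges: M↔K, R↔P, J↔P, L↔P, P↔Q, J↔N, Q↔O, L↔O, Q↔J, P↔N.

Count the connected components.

3

From I: component {I}.
From J: component {J, L, N, O, P, Q, R}.
From K: component {K, M}.
That's 3 components.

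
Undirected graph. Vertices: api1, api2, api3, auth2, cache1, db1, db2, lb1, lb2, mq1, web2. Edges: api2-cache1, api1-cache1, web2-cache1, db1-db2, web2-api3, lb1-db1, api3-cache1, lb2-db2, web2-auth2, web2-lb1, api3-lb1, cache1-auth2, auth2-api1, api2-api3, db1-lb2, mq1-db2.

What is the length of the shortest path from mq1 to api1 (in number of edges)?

6

Distance 0: mq1.
Distance 1: db2.
Distance 2: db1, lb2.
Distance 3: lb1.
Distance 4: api3, web2.
Distance 5: api2, auth2, cache1.
Distance 6: api1 — contains api1.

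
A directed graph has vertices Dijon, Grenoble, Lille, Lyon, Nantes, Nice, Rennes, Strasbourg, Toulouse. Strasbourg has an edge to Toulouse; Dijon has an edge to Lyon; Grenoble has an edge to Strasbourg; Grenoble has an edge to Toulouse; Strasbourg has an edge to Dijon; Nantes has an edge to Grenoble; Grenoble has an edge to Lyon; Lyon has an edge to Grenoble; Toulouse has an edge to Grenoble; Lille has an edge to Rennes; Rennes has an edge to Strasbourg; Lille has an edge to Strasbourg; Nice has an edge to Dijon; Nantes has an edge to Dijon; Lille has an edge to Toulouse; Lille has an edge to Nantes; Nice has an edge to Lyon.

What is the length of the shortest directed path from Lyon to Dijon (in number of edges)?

Distance 0: Lyon.
Distance 1: Grenoble.
Distance 2: Strasbourg, Toulouse.
Distance 3: Dijon — contains Dijon.

3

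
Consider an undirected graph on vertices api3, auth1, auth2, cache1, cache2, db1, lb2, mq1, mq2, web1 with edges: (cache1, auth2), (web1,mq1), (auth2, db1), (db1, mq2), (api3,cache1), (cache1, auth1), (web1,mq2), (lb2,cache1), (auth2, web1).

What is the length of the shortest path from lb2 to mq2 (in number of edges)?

Distance 0: lb2.
Distance 1: cache1.
Distance 2: api3, auth1, auth2.
Distance 3: db1, web1.
Distance 4: mq1, mq2 — contains mq2.

4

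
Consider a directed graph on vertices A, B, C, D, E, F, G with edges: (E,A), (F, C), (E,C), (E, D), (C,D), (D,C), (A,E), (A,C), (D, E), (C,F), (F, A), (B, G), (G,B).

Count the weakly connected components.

2

From A: component {A, C, D, E, F}.
From B: component {B, G}.
That's 2 components.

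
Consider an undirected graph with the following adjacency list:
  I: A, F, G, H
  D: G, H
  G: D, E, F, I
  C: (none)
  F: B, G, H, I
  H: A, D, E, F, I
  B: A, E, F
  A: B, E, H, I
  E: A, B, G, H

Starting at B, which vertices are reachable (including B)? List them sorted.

A, B, D, E, F, G, H, I

Start at B.
Its neighbours: A, E, F.
Then their neighbours: G, H, I.
Then next layer: D.
Nothing further is reachable.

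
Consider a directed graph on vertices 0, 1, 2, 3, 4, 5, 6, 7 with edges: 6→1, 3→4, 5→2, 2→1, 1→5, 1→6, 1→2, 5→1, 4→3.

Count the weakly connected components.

4

From 0: component {0}.
From 1: component {1, 2, 5, 6}.
From 3: component {3, 4}.
From 7: component {7}.
That's 4 components.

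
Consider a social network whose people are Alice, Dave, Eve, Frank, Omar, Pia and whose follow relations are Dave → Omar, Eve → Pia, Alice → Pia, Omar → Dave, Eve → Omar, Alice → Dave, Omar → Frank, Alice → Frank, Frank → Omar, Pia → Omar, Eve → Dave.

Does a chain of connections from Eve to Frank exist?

Yes

Explore from Eve.
Distance 1: reach Dave, Omar, Pia.
Distance 2: reach Frank.
Found Frank.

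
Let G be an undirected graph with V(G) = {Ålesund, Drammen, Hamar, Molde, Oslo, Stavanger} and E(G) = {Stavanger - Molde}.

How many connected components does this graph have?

From Ålesund: component {Ålesund}.
From Drammen: component {Drammen}.
From Hamar: component {Hamar}.
From Molde: component {Molde, Stavanger}.
From Oslo: component {Oslo}.
That's 5 components.

5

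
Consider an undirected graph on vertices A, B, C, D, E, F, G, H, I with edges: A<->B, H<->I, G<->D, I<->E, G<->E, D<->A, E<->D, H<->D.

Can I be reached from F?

No

F has no edges, so nothing is reachable from it.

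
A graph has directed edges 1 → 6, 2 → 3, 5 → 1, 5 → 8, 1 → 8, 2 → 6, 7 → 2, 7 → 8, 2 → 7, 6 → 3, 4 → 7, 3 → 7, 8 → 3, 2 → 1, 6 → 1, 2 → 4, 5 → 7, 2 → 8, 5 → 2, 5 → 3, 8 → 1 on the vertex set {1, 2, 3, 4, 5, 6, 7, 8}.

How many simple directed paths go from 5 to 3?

25

5→1→6→3
5→1→8→3
5→2→1→6→3
5→2→1→8→3
5→2→3
5→2→4→7→8→1→6→3
5→2→4→7→8→3
5→2→6→1→8→3
... and 17 more.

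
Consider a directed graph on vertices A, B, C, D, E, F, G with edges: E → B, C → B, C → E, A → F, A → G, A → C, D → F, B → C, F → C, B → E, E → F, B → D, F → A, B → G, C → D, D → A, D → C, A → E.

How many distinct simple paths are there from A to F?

A→C→B→D→F
A→C→B→E→F
A→C→D→F
A→C→E→B→D→F
A→C→E→F
A→E→B→C→D→F
A→E→B→D→F
A→E→F
A→F

9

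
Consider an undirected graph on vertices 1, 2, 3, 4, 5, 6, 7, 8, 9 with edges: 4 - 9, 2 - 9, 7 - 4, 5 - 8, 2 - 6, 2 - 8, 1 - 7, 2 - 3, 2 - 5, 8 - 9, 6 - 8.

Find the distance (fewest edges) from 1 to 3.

5

Distance 0: 1.
Distance 1: 7.
Distance 2: 4.
Distance 3: 9.
Distance 4: 2, 8.
Distance 5: 3, 5, 6 — contains 3.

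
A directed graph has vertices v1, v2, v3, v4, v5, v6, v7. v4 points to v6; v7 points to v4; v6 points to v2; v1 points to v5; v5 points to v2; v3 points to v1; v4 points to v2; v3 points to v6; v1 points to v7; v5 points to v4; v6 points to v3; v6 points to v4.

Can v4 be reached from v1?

Explore from v1.
Distance 1: reach v5, v7.
Distance 2: reach v2, v4.
Found v4.

Yes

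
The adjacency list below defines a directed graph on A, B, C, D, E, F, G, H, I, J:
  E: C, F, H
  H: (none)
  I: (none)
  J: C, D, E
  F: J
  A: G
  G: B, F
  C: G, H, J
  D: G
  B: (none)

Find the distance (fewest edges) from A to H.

Distance 0: A.
Distance 1: G.
Distance 2: B, F.
Distance 3: J.
Distance 4: C, D, E.
Distance 5: H — contains H.

5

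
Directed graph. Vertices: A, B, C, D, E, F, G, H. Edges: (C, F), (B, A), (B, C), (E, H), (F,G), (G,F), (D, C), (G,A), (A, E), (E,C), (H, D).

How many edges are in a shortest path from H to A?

Distance 0: H.
Distance 1: D.
Distance 2: C.
Distance 3: F.
Distance 4: G.
Distance 5: A — contains A.

5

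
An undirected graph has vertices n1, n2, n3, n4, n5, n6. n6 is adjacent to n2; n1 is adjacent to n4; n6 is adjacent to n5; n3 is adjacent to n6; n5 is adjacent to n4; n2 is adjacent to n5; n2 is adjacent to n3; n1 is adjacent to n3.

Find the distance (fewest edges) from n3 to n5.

Distance 0: n3.
Distance 1: n1, n2, n6.
Distance 2: n4, n5 — contains n5.

2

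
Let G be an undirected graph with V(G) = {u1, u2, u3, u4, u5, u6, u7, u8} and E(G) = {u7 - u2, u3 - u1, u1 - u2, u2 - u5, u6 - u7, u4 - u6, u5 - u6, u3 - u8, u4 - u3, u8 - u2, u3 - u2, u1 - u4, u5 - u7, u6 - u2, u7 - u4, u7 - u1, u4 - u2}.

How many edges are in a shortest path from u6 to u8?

2

Distance 0: u6.
Distance 1: u2, u4, u5, u7.
Distance 2: u1, u3, u8 — contains u8.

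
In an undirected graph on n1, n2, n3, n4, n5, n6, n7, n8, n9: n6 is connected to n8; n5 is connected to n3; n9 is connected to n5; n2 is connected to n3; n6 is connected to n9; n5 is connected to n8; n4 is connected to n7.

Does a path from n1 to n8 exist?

No

n1 has no edges, so nothing is reachable from it.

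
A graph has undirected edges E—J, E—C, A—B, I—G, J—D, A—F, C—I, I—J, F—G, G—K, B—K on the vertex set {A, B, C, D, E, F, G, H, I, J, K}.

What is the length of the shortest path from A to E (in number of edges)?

5

Distance 0: A.
Distance 1: B, F.
Distance 2: G, K.
Distance 3: I.
Distance 4: C, J.
Distance 5: D, E — contains E.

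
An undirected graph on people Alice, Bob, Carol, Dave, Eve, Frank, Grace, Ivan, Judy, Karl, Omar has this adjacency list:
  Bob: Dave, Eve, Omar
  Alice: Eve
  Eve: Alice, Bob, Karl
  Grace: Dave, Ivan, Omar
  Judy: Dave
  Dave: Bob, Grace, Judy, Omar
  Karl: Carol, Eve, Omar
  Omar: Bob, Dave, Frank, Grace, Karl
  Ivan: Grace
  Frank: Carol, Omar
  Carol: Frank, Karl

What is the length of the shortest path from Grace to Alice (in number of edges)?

4

Distance 0: Grace.
Distance 1: Dave, Ivan, Omar.
Distance 2: Bob, Frank, Judy, Karl.
Distance 3: Carol, Eve.
Distance 4: Alice — contains Alice.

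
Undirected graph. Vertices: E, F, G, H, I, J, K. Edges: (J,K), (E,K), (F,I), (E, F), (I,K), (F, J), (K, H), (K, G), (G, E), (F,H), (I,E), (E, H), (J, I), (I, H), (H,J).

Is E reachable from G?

Yes

Explore from G.
Distance 1: reach E, K.
Found E.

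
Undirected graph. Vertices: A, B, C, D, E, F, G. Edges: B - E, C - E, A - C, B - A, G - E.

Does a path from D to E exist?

D has no edges, so nothing is reachable from it.

No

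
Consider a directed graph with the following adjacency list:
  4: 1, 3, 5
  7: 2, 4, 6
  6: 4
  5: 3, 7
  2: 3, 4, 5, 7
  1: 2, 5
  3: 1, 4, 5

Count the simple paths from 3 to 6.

9

3→1→2→4→5→7→6
3→1→2→5→7→6
3→1→2→7→6
3→1→5→7→6
3→4→1→2→5→7→6
3→4→1→2→7→6
3→4→1→5→7→6
3→4→5→7→6
3→5→7→6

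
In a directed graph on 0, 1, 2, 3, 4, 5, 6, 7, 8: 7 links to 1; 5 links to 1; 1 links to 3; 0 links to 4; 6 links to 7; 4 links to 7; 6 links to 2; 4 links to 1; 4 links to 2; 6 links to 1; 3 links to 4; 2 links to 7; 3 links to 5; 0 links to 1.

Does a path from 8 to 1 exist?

8 has no outgoing edges, so nothing is reachable from it.

No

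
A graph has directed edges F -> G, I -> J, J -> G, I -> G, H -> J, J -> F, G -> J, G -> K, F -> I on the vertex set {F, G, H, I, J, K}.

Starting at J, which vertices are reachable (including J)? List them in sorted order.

Start at J.
Its neighbours: F, G.
Then their neighbours: I, K.
Nothing further is reachable.

F, G, I, J, K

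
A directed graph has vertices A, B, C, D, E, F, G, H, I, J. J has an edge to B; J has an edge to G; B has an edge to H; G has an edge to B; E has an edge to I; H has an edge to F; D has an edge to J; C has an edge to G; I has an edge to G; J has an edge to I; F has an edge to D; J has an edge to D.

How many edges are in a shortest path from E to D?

6

Distance 0: E.
Distance 1: I.
Distance 2: G.
Distance 3: B.
Distance 4: H.
Distance 5: F.
Distance 6: D — contains D.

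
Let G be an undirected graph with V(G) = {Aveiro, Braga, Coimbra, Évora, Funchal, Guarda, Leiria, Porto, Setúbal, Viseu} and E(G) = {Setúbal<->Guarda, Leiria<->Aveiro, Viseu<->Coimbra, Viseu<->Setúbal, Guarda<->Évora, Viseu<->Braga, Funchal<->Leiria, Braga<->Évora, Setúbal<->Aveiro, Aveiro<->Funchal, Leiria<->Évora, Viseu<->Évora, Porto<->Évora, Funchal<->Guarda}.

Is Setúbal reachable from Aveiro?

Yes

Explore from Aveiro.
Distance 1: reach Funchal, Leiria, Setúbal.
Found Setúbal.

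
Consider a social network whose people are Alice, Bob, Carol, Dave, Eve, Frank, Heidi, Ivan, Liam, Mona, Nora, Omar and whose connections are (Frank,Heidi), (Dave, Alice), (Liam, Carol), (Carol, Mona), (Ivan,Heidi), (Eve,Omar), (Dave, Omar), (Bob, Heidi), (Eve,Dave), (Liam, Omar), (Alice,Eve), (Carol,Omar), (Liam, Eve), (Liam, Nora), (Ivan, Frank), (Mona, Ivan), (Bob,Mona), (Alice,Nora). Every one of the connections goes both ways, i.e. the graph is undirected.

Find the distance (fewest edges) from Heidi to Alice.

Distance 0: Heidi.
Distance 1: Bob, Frank, Ivan.
Distance 2: Mona.
Distance 3: Carol.
Distance 4: Liam, Omar.
Distance 5: Dave, Eve, Nora.
Distance 6: Alice — contains Alice.

6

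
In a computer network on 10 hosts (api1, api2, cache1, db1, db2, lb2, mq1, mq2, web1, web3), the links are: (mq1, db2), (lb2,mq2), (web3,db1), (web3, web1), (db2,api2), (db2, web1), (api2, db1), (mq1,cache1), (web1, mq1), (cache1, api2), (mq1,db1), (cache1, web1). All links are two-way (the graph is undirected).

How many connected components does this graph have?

From api1: component {api1}.
From api2: component {api2, cache1, db1, db2, mq1, web1, web3}.
From lb2: component {lb2, mq2}.
That's 3 components.

3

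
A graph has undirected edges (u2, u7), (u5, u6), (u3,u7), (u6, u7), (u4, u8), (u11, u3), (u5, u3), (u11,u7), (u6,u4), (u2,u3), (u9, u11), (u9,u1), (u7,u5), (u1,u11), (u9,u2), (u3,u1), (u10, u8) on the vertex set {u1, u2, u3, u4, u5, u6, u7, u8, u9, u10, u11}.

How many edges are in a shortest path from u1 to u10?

Distance 0: u1.
Distance 1: u3, u9, u11.
Distance 2: u2, u5, u7.
Distance 3: u6.
Distance 4: u4.
Distance 5: u8.
Distance 6: u10 — contains u10.

6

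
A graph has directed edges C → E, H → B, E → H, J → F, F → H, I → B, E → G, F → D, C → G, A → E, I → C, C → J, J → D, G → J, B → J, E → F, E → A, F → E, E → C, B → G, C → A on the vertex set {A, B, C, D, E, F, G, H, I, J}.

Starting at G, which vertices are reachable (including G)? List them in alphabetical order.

Start at G.
Its neighbours: J.
Then their neighbours: D, F.
Then next layer: E, H.
Then next layer: A, B, C.
Nothing further is reachable.

A, B, C, D, E, F, G, H, J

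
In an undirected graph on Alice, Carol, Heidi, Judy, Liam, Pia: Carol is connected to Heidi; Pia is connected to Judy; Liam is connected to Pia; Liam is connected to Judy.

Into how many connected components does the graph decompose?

3

From Alice: component {Alice}.
From Carol: component {Carol, Heidi}.
From Judy: component {Judy, Liam, Pia}.
That's 3 components.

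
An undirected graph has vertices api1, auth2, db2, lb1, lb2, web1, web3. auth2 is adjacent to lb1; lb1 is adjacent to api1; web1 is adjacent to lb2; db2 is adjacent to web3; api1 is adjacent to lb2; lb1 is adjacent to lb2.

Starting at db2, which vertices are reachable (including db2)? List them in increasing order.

db2, web3

Start at db2.
Its neighbours: web3.
Nothing further is reachable.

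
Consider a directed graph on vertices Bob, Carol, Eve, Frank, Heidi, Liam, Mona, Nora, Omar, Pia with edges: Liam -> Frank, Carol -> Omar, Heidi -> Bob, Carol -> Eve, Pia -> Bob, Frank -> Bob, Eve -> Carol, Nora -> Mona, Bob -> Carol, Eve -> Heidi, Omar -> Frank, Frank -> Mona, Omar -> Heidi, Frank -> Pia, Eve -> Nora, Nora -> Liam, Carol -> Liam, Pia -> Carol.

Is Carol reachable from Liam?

Explore from Liam.
Distance 1: reach Frank.
Distance 2: reach Bob, Mona, Pia.
Distance 3: reach Carol.
Found Carol.

Yes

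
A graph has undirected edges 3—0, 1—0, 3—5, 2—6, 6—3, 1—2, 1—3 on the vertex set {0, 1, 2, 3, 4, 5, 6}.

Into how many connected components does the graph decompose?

From 0: component {0, 1, 2, 3, 5, 6}.
From 4: component {4}.
That's 2 components.

2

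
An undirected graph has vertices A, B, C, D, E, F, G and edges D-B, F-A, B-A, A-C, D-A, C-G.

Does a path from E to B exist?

No

E has no edges, so nothing is reachable from it.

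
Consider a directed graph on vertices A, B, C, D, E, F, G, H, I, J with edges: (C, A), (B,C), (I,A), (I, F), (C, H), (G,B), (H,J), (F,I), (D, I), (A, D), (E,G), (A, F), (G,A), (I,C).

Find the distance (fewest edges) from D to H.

Distance 0: D.
Distance 1: I.
Distance 2: A, C, F.
Distance 3: H — contains H.

3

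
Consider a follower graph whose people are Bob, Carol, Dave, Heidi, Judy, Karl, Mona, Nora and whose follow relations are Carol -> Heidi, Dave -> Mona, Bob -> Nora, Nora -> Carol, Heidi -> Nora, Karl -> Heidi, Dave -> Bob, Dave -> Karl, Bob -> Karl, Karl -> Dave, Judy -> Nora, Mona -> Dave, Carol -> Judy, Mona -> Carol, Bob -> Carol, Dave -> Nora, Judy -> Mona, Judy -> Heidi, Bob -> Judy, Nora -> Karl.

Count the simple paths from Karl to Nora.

12

Karl→Dave→Bob→Carol→Heidi→Nora
Karl→Dave→Bob→Carol→Judy→Heidi→Nora
Karl→Dave→Bob→Carol→Judy→Nora
Karl→Dave→Bob→Judy→Heidi→Nora
Karl→Dave→Bob→Judy→Mona→Carol→Heidi→Nora
Karl→Dave→Bob→Judy→Nora
Karl→Dave→Bob→Nora
Karl→Dave→Mona→Carol→Heidi→Nora
Karl→Dave→Mona→Carol→Judy→Heidi→Nora
Karl→Dave→Mona→Carol→Judy→Nora
Karl→Dave→Nora
Karl→Heidi→Nora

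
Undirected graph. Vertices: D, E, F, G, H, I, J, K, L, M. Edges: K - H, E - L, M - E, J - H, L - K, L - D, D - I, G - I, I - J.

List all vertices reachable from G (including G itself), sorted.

Start at G.
Its neighbours: I.
Then their neighbours: D, J.
Then next layer: H, L.
Then next layer: E, K.
Then next layer: M.
Nothing further is reachable.

D, E, G, H, I, J, K, L, M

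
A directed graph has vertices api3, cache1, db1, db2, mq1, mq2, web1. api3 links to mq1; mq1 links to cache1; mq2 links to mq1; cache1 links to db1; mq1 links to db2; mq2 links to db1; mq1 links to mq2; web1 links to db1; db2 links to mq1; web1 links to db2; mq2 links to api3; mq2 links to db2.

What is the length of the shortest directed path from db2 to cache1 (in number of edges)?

2

Distance 0: db2.
Distance 1: mq1.
Distance 2: cache1, mq2 — contains cache1.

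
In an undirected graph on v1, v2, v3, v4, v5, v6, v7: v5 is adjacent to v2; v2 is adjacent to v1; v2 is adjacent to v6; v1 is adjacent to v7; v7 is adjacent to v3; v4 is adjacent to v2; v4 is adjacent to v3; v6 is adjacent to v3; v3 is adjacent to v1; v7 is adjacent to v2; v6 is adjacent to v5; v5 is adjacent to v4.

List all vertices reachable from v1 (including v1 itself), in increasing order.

v1, v2, v3, v4, v5, v6, v7

Start at v1.
Its neighbours: v2, v3, v7.
Then their neighbours: v4, v5, v6.
Every vertex is now reached.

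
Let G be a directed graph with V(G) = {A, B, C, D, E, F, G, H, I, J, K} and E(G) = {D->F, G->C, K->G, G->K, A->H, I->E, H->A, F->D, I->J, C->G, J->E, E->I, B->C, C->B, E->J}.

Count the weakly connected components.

4

From A: component {A, H}.
From B: component {B, C, G, K}.
From D: component {D, F}.
From E: component {E, I, J}.
That's 4 components.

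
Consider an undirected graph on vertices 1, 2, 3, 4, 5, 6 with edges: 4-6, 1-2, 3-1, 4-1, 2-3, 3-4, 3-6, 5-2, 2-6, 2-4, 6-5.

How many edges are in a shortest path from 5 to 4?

Distance 0: 5.
Distance 1: 2, 6.
Distance 2: 1, 3, 4 — contains 4.

2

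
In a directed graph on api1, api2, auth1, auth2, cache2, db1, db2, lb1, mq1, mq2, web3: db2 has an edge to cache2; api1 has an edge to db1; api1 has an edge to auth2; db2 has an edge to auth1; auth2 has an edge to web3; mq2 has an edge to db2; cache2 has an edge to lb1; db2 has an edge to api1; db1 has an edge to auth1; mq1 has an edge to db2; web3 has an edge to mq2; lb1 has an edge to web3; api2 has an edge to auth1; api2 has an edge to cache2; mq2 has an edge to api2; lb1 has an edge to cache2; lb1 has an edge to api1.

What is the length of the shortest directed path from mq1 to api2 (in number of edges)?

6

Distance 0: mq1.
Distance 1: db2.
Distance 2: api1, auth1, cache2.
Distance 3: auth2, db1, lb1.
Distance 4: web3.
Distance 5: mq2.
Distance 6: api2 — contains api2.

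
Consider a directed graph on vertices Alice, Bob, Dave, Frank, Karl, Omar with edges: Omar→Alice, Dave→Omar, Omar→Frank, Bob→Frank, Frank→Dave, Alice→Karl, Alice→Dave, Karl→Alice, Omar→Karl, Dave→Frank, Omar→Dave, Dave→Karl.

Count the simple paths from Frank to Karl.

3

Frank→Dave→Karl
Frank→Dave→Omar→Alice→Karl
Frank→Dave→Omar→Karl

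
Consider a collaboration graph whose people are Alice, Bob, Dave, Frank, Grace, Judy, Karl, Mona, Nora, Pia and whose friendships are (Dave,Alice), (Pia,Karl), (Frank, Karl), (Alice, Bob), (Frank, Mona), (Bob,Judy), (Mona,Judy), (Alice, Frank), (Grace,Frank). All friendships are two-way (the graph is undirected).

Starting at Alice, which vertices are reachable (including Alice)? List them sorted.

Alice, Bob, Dave, Frank, Grace, Judy, Karl, Mona, Pia

Start at Alice.
Its neighbours: Bob, Dave, Frank.
Then their neighbours: Grace, Judy, Karl, Mona.
Then next layer: Pia.
Nothing further is reachable.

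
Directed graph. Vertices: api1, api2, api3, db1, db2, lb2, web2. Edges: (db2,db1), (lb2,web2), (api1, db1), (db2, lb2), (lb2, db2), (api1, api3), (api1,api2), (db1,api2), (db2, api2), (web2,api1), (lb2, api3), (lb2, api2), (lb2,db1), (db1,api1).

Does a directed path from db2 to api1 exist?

Explore from db2.
Distance 1: reach api2, db1, lb2.
Distance 2: reach api1, api3, web2.
Found api1.

Yes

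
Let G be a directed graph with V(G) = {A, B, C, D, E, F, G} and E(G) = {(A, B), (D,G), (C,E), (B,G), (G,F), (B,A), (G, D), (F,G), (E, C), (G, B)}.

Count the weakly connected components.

2

From A: component {A, B, D, F, G}.
From C: component {C, E}.
That's 2 components.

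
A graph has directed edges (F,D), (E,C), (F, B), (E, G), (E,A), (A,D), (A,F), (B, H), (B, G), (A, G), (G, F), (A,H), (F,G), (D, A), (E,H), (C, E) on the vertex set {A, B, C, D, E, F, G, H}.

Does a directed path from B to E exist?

No

Explore from B.
Distance 1: reach G, H.
Distance 2: reach F.
Distance 3: reach D.
Distance 4: reach A.
The search from B is exhausted; no directed path reaches E.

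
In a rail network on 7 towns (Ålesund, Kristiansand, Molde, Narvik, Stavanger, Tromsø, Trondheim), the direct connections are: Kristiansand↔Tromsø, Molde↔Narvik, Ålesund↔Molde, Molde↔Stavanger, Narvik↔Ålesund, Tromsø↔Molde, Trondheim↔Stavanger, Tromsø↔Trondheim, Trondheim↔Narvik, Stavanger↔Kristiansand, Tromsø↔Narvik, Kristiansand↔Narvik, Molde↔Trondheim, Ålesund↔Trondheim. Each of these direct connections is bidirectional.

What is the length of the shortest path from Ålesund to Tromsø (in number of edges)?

Distance 0: Ålesund.
Distance 1: Molde, Narvik, Trondheim.
Distance 2: Kristiansand, Stavanger, Tromsø — contains Tromsø.

2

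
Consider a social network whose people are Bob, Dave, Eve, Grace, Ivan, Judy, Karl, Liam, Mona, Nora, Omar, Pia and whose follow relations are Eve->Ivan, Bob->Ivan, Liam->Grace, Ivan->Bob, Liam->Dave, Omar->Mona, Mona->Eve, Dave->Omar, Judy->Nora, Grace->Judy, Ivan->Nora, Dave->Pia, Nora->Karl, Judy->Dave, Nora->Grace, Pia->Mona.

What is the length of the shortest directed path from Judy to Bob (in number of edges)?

6

Distance 0: Judy.
Distance 1: Dave, Nora.
Distance 2: Grace, Karl, Omar, Pia.
Distance 3: Mona.
Distance 4: Eve.
Distance 5: Ivan.
Distance 6: Bob — contains Bob.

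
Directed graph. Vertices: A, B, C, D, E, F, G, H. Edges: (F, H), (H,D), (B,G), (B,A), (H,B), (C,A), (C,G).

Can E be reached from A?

No

A has no outgoing edges, so nothing is reachable from it.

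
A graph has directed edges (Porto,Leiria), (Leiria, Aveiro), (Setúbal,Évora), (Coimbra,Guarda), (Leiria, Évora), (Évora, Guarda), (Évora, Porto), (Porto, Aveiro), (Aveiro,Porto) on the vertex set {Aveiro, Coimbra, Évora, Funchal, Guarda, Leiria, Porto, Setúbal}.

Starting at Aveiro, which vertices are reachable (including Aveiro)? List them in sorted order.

Start at Aveiro.
Its neighbours: Porto.
Then their neighbours: Leiria.
Then next layer: Évora.
Then next layer: Guarda.
Nothing further is reachable.

Aveiro, Évora, Guarda, Leiria, Porto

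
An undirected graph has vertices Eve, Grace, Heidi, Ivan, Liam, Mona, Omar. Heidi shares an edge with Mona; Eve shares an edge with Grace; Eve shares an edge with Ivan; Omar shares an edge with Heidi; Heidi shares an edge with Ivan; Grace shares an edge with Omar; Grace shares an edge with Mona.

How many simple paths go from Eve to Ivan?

3

Eve–Grace–Mona–Heidi–Ivan
Eve–Grace–Omar–Heidi–Ivan
Eve–Ivan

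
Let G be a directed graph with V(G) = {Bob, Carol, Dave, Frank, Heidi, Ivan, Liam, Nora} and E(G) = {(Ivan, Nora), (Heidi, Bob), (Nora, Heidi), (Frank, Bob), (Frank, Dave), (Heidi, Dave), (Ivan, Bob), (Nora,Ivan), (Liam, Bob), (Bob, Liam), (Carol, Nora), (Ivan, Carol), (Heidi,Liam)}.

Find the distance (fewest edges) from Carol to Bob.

3

Distance 0: Carol.
Distance 1: Nora.
Distance 2: Heidi, Ivan.
Distance 3: Bob, Dave, Liam — contains Bob.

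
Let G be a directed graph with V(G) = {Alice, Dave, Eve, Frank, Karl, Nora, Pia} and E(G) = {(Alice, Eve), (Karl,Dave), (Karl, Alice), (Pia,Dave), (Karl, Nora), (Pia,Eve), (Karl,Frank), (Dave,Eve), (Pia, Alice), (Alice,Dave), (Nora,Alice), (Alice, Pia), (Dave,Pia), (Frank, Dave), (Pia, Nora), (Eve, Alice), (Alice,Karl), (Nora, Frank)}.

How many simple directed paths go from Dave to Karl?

Dave→Eve→Alice→Karl
Dave→Pia→Alice→Karl
Dave→Pia→Eve→Alice→Karl
Dave→Pia→Nora→Alice→Karl

4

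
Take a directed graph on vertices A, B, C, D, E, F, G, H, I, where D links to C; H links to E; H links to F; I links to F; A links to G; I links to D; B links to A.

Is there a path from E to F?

E has no outgoing edges, so nothing is reachable from it.

No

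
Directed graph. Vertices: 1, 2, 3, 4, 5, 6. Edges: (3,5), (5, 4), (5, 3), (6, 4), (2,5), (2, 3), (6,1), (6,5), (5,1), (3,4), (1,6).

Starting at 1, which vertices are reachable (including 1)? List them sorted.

Start at 1.
Its neighbours: 6.
Then their neighbours: 4, 5.
Then next layer: 3.
Nothing further is reachable.

1, 3, 4, 5, 6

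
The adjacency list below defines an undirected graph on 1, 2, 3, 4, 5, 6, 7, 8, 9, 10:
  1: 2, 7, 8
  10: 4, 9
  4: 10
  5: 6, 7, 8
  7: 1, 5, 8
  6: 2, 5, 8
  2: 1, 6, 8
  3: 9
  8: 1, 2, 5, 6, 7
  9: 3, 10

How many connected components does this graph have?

From 1: component {1, 2, 5, 6, 7, 8}.
From 3: component {3, 4, 9, 10}.
That's 2 components.

2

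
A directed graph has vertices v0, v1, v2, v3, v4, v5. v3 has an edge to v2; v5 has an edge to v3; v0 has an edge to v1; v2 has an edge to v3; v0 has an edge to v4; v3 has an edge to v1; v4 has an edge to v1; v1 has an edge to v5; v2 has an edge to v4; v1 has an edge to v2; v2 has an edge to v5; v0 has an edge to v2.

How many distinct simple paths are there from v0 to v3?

9

v0→v1→v2→v3
v0→v1→v2→v5→v3
v0→v1→v5→v3
v0→v2→v3
v0→v2→v4→v1→v5→v3
v0→v2→v5→v3
v0→v4→v1→v2→v3
v0→v4→v1→v2→v5→v3
v0→v4→v1→v5→v3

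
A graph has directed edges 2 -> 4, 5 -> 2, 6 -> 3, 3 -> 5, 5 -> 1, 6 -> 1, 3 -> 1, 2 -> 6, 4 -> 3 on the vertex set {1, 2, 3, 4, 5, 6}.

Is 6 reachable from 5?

Explore from 5.
Distance 1: reach 1, 2.
Distance 2: reach 4, 6.
Found 6.

Yes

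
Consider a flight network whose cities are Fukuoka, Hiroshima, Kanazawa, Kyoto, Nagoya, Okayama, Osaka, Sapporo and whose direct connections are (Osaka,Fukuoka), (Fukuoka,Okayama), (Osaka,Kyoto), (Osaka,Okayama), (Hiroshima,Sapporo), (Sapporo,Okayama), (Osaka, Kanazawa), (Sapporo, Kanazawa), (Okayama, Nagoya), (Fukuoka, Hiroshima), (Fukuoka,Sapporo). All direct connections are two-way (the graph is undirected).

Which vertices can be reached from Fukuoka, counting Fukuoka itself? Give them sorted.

Fukuoka, Hiroshima, Kanazawa, Kyoto, Nagoya, Okayama, Osaka, Sapporo

Start at Fukuoka.
Its neighbours: Hiroshima, Okayama, Osaka, Sapporo.
Then their neighbours: Kanazawa, Kyoto, Nagoya.
Every vertex is now reached.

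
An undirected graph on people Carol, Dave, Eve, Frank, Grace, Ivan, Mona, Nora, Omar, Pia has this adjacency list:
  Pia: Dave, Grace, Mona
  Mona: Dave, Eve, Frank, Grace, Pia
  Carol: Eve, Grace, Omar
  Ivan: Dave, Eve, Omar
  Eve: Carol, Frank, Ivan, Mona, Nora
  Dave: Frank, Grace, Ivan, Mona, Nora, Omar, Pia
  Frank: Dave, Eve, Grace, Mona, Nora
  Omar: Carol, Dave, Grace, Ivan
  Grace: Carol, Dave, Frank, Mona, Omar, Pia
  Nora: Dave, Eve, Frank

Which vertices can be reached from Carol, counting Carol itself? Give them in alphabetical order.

Start at Carol.
Its neighbours: Eve, Grace, Omar.
Then their neighbours: Dave, Frank, Ivan, Mona, Nora, Pia.
Every vertex is now reached.

Carol, Dave, Eve, Frank, Grace, Ivan, Mona, Nora, Omar, Pia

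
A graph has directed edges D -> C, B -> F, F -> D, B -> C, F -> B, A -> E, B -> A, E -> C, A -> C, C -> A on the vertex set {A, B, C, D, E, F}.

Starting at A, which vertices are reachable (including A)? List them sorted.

A, C, E

Start at A.
Its neighbours: C, E.
Nothing further is reachable.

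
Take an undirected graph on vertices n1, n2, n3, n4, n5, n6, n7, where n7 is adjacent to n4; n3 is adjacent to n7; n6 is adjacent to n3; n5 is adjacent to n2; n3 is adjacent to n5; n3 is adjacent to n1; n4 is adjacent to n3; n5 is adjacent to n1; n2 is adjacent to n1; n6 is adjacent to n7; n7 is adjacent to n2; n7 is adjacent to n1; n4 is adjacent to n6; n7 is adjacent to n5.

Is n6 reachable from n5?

Yes

Explore from n5.
Distance 1: reach n1, n2, n3, n7.
Distance 2: reach n4, n6.
Found n6.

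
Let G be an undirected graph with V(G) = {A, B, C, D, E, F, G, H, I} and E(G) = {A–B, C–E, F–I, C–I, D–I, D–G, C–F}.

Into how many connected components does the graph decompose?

From A: component {A, B}.
From C: component {C, D, E, F, G, I}.
From H: component {H}.
That's 3 components.

3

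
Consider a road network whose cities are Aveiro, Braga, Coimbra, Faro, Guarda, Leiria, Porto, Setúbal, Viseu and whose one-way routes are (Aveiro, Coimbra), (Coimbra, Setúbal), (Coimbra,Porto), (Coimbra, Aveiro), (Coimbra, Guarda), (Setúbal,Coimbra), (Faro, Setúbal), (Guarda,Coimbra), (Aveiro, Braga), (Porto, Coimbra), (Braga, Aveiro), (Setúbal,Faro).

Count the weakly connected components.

From Aveiro: component {Aveiro, Braga, Coimbra, Faro, Guarda, Porto, Setúbal}.
From Leiria: component {Leiria}.
From Viseu: component {Viseu}.
That's 3 components.

3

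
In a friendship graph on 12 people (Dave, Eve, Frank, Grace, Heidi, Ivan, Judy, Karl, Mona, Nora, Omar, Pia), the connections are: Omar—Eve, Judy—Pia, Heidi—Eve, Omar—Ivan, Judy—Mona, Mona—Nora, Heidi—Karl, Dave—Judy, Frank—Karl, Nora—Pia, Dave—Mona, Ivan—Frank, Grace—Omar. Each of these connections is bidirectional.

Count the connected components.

2

From Dave: component {Dave, Judy, Mona, Nora, Pia}.
From Eve: component {Eve, Frank, Grace, Heidi, Ivan, Karl, Omar}.
That's 2 components.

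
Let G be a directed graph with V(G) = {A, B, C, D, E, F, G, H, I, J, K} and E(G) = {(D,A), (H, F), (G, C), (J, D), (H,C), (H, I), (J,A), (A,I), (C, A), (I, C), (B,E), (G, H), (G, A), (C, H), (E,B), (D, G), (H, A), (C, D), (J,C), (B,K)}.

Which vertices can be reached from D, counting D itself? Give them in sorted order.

A, C, D, F, G, H, I

Start at D.
Its neighbours: A, G.
Then their neighbours: C, H, I.
Then next layer: F.
Nothing further is reachable.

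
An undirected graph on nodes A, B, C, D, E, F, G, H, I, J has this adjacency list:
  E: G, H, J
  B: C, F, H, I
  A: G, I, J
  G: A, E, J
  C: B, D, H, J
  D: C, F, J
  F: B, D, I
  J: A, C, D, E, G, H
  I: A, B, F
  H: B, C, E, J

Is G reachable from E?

Yes

Explore from E.
Distance 1: reach G, H, J.
Found G.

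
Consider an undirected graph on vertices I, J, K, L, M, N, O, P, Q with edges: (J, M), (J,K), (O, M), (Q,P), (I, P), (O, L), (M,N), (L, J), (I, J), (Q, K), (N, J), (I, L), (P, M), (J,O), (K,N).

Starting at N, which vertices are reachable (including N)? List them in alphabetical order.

Start at N.
Its neighbours: J, K, M.
Then their neighbours: I, L, O, P, Q.
Every vertex is now reached.

I, J, K, L, M, N, O, P, Q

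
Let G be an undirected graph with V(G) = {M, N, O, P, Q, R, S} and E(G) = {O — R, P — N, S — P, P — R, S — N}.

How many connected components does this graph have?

3

From M: component {M}.
From N: component {N, O, P, R, S}.
From Q: component {Q}.
That's 3 components.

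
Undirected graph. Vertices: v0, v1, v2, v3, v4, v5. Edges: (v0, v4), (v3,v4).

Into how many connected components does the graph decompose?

4

From v0: component {v0, v3, v4}.
From v1: component {v1}.
From v2: component {v2}.
From v5: component {v5}.
That's 4 components.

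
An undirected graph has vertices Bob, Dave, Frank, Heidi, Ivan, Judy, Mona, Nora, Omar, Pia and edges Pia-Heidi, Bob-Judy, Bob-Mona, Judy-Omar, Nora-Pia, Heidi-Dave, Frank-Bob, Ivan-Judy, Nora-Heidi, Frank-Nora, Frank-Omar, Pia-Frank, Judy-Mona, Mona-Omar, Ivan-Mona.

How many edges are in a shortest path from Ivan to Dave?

6

Distance 0: Ivan.
Distance 1: Judy, Mona.
Distance 2: Bob, Omar.
Distance 3: Frank.
Distance 4: Nora, Pia.
Distance 5: Heidi.
Distance 6: Dave — contains Dave.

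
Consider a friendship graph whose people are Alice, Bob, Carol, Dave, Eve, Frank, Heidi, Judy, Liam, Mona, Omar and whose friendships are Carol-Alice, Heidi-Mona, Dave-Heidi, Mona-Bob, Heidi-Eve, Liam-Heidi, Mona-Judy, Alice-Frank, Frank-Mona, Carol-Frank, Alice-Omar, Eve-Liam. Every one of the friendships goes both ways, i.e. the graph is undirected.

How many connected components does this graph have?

1

From Alice: component {Alice, Bob, Carol, Dave, Eve, Frank, Heidi, Judy, Liam, Mona, Omar}.
That's 1 component.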